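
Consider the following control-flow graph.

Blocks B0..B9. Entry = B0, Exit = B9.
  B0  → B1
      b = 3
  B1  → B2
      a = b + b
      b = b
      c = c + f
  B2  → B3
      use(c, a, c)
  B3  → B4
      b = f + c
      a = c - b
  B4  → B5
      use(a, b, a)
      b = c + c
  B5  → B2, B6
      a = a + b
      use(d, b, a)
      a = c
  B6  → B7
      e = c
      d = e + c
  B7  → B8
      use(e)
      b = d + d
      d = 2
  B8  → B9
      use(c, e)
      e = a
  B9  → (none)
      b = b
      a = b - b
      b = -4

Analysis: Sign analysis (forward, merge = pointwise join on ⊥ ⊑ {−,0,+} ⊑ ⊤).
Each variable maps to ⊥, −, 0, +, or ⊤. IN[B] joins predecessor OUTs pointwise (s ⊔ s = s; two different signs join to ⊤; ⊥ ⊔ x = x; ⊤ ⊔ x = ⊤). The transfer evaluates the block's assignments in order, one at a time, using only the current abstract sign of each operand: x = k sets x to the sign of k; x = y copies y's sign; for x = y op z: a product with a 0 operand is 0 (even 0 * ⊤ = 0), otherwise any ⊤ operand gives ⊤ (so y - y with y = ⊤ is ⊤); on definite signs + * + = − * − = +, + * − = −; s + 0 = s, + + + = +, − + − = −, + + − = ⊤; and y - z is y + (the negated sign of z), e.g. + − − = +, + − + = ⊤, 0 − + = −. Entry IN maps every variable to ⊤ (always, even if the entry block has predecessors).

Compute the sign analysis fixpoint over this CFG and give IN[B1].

Converged values:
  B0:   IN=(all ⊤)   OUT={b:+; rest ⊤}
  B1:   IN={b:+; rest ⊤}   OUT={a:+, b:+; rest ⊤}
  B2:   IN=(all ⊤)   OUT=(all ⊤)
  B3:   IN=(all ⊤)   OUT=(all ⊤)
  B4:   IN=(all ⊤)   OUT=(all ⊤)
  B5:   IN=(all ⊤)   OUT=(all ⊤)
  B6:   IN=(all ⊤)   OUT=(all ⊤)
  B7:   IN=(all ⊤)   OUT={d:+; rest ⊤}
  B8:   IN={d:+; rest ⊤}   OUT={d:+; rest ⊤}
  B9:   IN={d:+; rest ⊤}   OUT={b:-, d:+; rest ⊤}

Merge at B1: IN[B1] = OUT[B0] = {a: ⊤, b: +, c: ⊤, d: ⊤, e: ⊤, f: ⊤}

Answer: {a: ⊤, b: +, c: ⊤, d: ⊤, e: ⊤, f: ⊤}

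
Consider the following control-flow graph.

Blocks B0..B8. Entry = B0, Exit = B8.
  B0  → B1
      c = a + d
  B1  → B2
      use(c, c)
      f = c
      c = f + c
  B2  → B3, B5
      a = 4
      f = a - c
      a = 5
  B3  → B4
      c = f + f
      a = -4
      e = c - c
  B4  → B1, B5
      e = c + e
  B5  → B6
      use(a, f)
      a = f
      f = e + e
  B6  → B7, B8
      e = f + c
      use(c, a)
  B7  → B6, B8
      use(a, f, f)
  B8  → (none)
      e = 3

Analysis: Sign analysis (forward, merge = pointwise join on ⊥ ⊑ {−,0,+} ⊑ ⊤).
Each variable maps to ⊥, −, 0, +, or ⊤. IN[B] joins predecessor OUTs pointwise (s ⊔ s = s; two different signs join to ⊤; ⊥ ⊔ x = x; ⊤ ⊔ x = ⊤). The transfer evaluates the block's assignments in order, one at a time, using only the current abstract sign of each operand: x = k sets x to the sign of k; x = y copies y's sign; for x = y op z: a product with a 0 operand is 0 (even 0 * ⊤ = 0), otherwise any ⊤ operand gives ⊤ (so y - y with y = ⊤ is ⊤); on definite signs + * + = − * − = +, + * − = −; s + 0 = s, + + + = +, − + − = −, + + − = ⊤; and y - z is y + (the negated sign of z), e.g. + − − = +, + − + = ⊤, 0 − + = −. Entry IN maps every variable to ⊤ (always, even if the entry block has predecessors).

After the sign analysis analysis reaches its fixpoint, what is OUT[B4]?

Answer: {a: -, b: ⊤, c: ⊤, d: ⊤, e: ⊤, f: ⊤}

Working:
Per-block solution:
  B0: | IN=(all ⊤) | OUT=(all ⊤)
  B1: | IN=(all ⊤) | OUT=(all ⊤)
  B2: | IN=(all ⊤) | OUT={a:+; rest ⊤}
  B3: | IN={a:+; rest ⊤} | OUT={a:-; rest ⊤}
  B4: | IN={a:-; rest ⊤} | OUT={a:-; rest ⊤}
  B5: | IN=(all ⊤) | OUT=(all ⊤)
  B6: | IN=(all ⊤) | OUT=(all ⊤)
  B7: | IN=(all ⊤) | OUT=(all ⊤)
  B8: | IN=(all ⊤) | OUT={e:+; rest ⊤}

Merge at B4: IN[B4] = OUT[B3] = {a: -, b: ⊤, c: ⊤, d: ⊤, e: ⊤, f: ⊤}
Applying B4's transfer function to that IN value gives OUT[B4] (row B4 above).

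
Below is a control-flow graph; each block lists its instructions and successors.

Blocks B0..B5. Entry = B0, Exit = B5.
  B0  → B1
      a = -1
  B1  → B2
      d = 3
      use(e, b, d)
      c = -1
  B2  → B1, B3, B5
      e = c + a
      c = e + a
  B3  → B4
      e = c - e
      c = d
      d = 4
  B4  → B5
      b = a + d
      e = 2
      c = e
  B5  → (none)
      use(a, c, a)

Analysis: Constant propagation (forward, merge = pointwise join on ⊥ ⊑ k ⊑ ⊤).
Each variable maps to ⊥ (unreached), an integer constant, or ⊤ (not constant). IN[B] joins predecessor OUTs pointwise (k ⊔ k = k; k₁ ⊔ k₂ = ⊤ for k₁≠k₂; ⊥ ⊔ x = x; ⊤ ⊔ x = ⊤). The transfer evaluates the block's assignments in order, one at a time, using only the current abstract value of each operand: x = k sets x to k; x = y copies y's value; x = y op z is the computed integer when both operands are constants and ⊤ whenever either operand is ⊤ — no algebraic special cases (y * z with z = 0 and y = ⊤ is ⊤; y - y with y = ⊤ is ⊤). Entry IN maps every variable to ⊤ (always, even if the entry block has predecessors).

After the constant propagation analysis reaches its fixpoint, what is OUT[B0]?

Answer: {a: -1, b: ⊤, c: ⊤, d: ⊤, e: ⊤, f: ⊤}

Trace:
Per-block solution:
  B0:   IN=(all ⊤)   OUT={a:-1; rest ⊤}
  B1:   IN={a:-1; rest ⊤}   OUT={a:-1, c:-1, d:3; rest ⊤}
  B2:   IN={a:-1, c:-1, d:3; rest ⊤}   OUT={a:-1, c:-3, d:3, e:-2; rest ⊤}
  B3:   IN={a:-1, c:-3, d:3, e:-2; rest ⊤}   OUT={a:-1, c:3, d:4, e:-1; rest ⊤}
  B4:   IN={a:-1, c:3, d:4, e:-1; rest ⊤}   OUT={a:-1, b:3, c:2, d:4, e:2; rest ⊤}
  B5:   IN={a:-1; rest ⊤}   OUT={a:-1; rest ⊤}

B0 is the boundary node: IN[B0] = {a: ⊤, b: ⊤, c: ⊤, d: ⊤, e: ⊤, f: ⊤}
Applying B0's transfer function to that IN value gives OUT[B0] (row B0 above).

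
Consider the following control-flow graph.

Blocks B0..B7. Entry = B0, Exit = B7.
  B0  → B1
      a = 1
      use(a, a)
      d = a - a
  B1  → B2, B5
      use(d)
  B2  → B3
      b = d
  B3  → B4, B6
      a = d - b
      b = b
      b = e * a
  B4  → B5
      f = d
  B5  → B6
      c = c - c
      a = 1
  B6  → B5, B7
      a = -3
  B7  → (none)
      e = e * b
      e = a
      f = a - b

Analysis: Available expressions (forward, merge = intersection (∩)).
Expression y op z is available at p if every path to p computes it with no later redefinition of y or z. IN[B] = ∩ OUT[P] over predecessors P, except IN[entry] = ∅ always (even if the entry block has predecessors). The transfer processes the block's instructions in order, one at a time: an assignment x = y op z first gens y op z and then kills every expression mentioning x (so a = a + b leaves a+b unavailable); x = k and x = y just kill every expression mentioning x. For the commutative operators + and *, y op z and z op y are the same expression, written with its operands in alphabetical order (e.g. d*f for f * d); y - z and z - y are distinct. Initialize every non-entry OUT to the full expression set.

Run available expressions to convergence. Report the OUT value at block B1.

Answer: {a-a}

Trace:
Fixpoint table:
  B0:   IN={}   OUT={a-a}
  B1:   IN={a-a}   OUT={a-a}
  B2:   IN={a-a}   OUT={a-a}
  B3:   IN={a-a}   OUT={a*e}
  B4:   IN={a*e}   OUT={a*e}
  B5:   IN={}   OUT={}
  B6:   IN={}   OUT={}
  B7:   IN={}   OUT={a-b}

Merge at B1: IN[B1] = OUT[B0] = {a-a}
Applying B1's transfer function to that IN value gives OUT[B1] (row B1 above).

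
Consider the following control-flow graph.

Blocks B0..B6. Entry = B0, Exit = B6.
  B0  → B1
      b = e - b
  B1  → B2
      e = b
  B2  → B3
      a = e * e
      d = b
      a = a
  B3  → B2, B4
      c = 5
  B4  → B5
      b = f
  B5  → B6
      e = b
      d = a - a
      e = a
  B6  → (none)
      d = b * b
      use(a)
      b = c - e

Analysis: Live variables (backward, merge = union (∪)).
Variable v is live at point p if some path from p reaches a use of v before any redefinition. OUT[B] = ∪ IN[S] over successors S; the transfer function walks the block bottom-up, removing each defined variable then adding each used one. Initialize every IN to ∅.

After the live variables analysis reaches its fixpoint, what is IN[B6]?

Answer: {a, b, c, e}

Derivation:
Per-block solution:
  B0:  IN={b, e, f}  OUT={b, f}
  B1:  IN={b, f}  OUT={b, e, f}
  B2:  IN={b, e, f}  OUT={a, b, e, f}
  B3:  IN={a, b, e, f}  OUT={a, b, c, e, f}
  B4:  IN={a, c, f}  OUT={a, b, c}
  B5:  IN={a, b, c}  OUT={a, b, c, e}
  B6:  IN={a, b, c, e}  OUT={}

B6 is the boundary node: OUT[B6] = {}
Applying B6's transfer function to that OUT value gives IN[B6] (row B6 above).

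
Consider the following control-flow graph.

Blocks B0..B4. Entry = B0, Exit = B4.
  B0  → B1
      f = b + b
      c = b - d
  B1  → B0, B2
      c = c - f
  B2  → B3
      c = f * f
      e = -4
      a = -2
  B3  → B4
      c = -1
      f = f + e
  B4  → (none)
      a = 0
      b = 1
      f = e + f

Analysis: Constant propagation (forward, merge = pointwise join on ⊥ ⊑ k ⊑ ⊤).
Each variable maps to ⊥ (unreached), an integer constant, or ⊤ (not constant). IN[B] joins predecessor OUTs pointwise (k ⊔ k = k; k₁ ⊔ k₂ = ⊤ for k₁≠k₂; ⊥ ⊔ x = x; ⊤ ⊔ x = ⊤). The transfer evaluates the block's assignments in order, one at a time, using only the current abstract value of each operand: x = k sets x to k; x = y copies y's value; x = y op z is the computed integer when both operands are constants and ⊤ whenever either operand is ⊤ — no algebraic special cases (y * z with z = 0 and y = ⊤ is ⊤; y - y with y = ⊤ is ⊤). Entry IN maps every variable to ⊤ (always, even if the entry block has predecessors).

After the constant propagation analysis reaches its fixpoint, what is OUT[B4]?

Answer: {a: 0, b: 1, c: -1, d: ⊤, e: -4, f: ⊤}

Derivation:
Per-block solution:
  B0:   IN=(all ⊤)   OUT=(all ⊤)
  B1:   IN=(all ⊤)   OUT=(all ⊤)
  B2:   IN=(all ⊤)   OUT={a:-2, e:-4; rest ⊤}
  B3:   IN={a:-2, e:-4; rest ⊤}   OUT={a:-2, c:-1, e:-4; rest ⊤}
  B4:   IN={a:-2, c:-1, e:-4; rest ⊤}   OUT={a:0, b:1, c:-1, e:-4; rest ⊤}

Merge at B4: IN[B4] = OUT[B3] = {a: -2, b: ⊤, c: -1, d: ⊤, e: -4, f: ⊤}
Applying B4's transfer function to that IN value gives OUT[B4] (row B4 above).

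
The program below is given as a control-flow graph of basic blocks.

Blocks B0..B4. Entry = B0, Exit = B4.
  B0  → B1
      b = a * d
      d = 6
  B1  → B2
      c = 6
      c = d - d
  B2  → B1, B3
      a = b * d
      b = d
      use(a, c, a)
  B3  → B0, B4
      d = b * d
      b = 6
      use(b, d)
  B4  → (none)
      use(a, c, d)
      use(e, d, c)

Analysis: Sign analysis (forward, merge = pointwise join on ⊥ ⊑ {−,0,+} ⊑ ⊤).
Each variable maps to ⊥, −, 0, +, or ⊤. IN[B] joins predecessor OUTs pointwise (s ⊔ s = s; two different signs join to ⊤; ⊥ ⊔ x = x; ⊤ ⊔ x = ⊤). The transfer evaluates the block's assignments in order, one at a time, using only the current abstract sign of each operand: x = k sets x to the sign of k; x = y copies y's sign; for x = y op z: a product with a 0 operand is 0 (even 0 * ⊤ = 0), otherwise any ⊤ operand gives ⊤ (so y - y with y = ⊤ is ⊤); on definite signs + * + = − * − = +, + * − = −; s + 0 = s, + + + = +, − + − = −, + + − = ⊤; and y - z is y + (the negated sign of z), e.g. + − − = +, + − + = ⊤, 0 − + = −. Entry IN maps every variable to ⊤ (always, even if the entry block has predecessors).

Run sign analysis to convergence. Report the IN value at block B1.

Answer: {a: ⊤, b: ⊤, c: ⊤, d: +, e: ⊤, f: ⊤}

Trace:
Fixpoint table:
  B0:   IN=(all ⊤)   OUT={d:+; rest ⊤}
  B1:   IN={d:+; rest ⊤}   OUT={d:+; rest ⊤}
  B2:   IN={d:+; rest ⊤}   OUT={b:+, d:+; rest ⊤}
  B3:   IN={b:+, d:+; rest ⊤}   OUT={b:+, d:+; rest ⊤}
  B4:   IN={b:+, d:+; rest ⊤}   OUT={b:+, d:+; rest ⊤}

Merge at B1: IN[B1] = OUT[B0] ⊔ OUT[B2] = {a: ⊤, b: ⊤, c: ⊤, d: +, e: ⊤, f: ⊤}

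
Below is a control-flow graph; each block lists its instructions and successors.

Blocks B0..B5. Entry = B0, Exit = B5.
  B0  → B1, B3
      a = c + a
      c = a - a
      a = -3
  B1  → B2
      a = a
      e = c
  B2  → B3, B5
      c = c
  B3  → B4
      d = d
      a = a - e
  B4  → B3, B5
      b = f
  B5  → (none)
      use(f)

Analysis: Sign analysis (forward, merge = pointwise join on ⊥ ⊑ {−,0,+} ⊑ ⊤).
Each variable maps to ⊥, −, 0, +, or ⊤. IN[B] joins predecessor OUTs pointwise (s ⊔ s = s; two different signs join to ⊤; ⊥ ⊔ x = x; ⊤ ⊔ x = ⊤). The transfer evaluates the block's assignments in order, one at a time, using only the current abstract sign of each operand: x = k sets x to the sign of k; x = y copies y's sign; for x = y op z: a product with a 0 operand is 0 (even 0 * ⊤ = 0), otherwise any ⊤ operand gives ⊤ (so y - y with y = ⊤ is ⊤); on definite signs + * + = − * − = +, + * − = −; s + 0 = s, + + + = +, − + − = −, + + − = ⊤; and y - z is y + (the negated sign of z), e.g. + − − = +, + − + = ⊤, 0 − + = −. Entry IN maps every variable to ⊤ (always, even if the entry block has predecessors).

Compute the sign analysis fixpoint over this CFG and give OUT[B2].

Fixpoint table:
  B0:  IN=(all ⊤)  OUT={a:-; rest ⊤}
  B1:  IN={a:-; rest ⊤}  OUT={a:-; rest ⊤}
  B2:  IN={a:-; rest ⊤}  OUT={a:-; rest ⊤}
  B3:  IN=(all ⊤)  OUT=(all ⊤)
  B4:  IN=(all ⊤)  OUT=(all ⊤)
  B5:  IN=(all ⊤)  OUT=(all ⊤)

Merge at B2: IN[B2] = OUT[B1] = {a: -, b: ⊤, c: ⊤, d: ⊤, e: ⊤, f: ⊤}
Applying B2's transfer function to that IN value gives OUT[B2] (row B2 above).

Answer: {a: -, b: ⊤, c: ⊤, d: ⊤, e: ⊤, f: ⊤}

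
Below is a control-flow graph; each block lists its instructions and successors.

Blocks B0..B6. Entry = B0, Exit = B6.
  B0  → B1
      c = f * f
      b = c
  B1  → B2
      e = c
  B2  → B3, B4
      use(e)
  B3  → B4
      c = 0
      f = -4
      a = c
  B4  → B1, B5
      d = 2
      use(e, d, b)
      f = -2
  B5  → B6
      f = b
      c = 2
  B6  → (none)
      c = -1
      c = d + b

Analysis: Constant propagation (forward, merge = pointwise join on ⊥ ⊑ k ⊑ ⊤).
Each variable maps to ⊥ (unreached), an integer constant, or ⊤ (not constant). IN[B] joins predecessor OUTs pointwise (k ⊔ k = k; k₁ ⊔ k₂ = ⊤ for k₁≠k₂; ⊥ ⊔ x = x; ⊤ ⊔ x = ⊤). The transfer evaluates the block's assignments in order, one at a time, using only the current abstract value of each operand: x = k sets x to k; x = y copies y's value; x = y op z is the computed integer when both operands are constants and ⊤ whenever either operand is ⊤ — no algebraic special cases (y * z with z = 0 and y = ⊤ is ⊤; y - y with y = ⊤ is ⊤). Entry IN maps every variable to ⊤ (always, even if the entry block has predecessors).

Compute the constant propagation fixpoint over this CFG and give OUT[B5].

Answer: {a: ⊤, b: ⊤, c: 2, d: 2, e: ⊤, f: ⊤}

Trace:
Converged values:
  B0:  IN=(all ⊤)  OUT=(all ⊤)
  B1:  IN=(all ⊤)  OUT=(all ⊤)
  B2:  IN=(all ⊤)  OUT=(all ⊤)
  B3:  IN=(all ⊤)  OUT={a:0, c:0, f:-4; rest ⊤}
  B4:  IN=(all ⊤)  OUT={d:2, f:-2; rest ⊤}
  B5:  IN={d:2, f:-2; rest ⊤}  OUT={c:2, d:2; rest ⊤}
  B6:  IN={c:2, d:2; rest ⊤}  OUT={d:2; rest ⊤}

Merge at B5: IN[B5] = OUT[B4] = {a: ⊤, b: ⊤, c: ⊤, d: 2, e: ⊤, f: -2}
Applying B5's transfer function to that IN value gives OUT[B5] (row B5 above).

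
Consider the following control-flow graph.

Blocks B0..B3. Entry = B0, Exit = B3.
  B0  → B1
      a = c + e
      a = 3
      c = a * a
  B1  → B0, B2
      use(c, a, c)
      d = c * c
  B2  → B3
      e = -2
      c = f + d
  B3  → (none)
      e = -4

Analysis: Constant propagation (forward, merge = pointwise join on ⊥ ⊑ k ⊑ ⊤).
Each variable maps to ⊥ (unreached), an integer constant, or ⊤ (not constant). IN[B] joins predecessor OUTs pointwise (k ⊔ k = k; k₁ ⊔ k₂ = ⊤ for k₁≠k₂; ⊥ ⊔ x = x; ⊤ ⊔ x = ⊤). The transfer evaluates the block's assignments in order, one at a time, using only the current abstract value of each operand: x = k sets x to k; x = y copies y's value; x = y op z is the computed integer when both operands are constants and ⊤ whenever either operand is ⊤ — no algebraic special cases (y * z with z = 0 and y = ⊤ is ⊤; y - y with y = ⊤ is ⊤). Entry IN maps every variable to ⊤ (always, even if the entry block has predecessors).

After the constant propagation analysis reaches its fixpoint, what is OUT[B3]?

Answer: {a: 3, b: ⊤, c: ⊤, d: 81, e: -4, f: ⊤}

Working:
Converged values:
  B0:   IN=(all ⊤)   OUT={a:3, c:9; rest ⊤}
  B1:   IN={a:3, c:9; rest ⊤}   OUT={a:3, c:9, d:81; rest ⊤}
  B2:   IN={a:3, c:9, d:81; rest ⊤}   OUT={a:3, d:81, e:-2; rest ⊤}
  B3:   IN={a:3, d:81, e:-2; rest ⊤}   OUT={a:3, d:81, e:-4; rest ⊤}

Merge at B3: IN[B3] = OUT[B2] = {a: 3, b: ⊤, c: ⊤, d: 81, e: -2, f: ⊤}
Applying B3's transfer function to that IN value gives OUT[B3] (row B3 above).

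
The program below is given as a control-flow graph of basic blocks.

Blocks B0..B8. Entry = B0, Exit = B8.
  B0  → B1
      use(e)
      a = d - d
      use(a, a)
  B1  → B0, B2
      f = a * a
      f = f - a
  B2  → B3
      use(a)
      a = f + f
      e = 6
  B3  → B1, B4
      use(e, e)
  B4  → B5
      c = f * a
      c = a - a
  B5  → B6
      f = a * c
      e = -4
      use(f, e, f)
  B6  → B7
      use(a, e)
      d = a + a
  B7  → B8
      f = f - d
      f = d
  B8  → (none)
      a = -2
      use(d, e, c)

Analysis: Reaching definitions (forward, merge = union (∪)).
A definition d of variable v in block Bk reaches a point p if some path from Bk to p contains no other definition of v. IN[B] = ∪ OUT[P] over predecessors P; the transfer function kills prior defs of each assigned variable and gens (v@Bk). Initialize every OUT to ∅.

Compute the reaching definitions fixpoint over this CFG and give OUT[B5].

Answer: {a@B2, c@B4, e@B5, f@B5}

Working:
Per-block solution:
  B0:   IN={a@B0, a@B2, e@B2, f@B1}   OUT={a@B0, e@B2, f@B1}
  B1:   IN={a@B0, a@B2, e@B2, f@B1}   OUT={a@B0, a@B2, e@B2, f@B1}
  B2:   IN={a@B0, a@B2, e@B2, f@B1}   OUT={a@B2, e@B2, f@B1}
  B3:   IN={a@B2, e@B2, f@B1}   OUT={a@B2, e@B2, f@B1}
  B4:   IN={a@B2, e@B2, f@B1}   OUT={a@B2, c@B4, e@B2, f@B1}
  B5:   IN={a@B2, c@B4, e@B2, f@B1}   OUT={a@B2, c@B4, e@B5, f@B5}
  B6:   IN={a@B2, c@B4, e@B5, f@B5}   OUT={a@B2, c@B4, d@B6, e@B5, f@B5}
  B7:   IN={a@B2, c@B4, d@B6, e@B5, f@B5}   OUT={a@B2, c@B4, d@B6, e@B5, f@B7}
  B8:   IN={a@B2, c@B4, d@B6, e@B5, f@B7}   OUT={a@B8, c@B4, d@B6, e@B5, f@B7}

Merge at B5: IN[B5] = OUT[B4] = {a@B2, c@B4, e@B2, f@B1}
Applying B5's transfer function to that IN value gives OUT[B5] (row B5 above).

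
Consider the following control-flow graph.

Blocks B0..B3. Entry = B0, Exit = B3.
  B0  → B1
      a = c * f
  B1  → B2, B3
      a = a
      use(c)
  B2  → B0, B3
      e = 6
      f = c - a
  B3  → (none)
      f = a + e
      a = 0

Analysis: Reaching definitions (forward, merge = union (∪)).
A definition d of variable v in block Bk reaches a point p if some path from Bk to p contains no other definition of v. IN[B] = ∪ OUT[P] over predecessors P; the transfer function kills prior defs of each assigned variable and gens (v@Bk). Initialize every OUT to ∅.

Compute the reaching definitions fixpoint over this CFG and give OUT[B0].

Fixpoint table:
  B0:  IN={a@B1, e@B2, f@B2}  OUT={a@B0, e@B2, f@B2}
  B1:  IN={a@B0, e@B2, f@B2}  OUT={a@B1, e@B2, f@B2}
  B2:  IN={a@B1, e@B2, f@B2}  OUT={a@B1, e@B2, f@B2}
  B3:  IN={a@B1, e@B2, f@B2}  OUT={a@B3, e@B2, f@B3}

Merge at B0 (entry node, so the boundary value {} is joined with the incoming edge(s)): IN[B0] = {} ⊔ OUT[B2] = {a@B1, e@B2, f@B2}
Applying B0's transfer function to that IN value gives OUT[B0] (row B0 above).

Answer: {a@B0, e@B2, f@B2}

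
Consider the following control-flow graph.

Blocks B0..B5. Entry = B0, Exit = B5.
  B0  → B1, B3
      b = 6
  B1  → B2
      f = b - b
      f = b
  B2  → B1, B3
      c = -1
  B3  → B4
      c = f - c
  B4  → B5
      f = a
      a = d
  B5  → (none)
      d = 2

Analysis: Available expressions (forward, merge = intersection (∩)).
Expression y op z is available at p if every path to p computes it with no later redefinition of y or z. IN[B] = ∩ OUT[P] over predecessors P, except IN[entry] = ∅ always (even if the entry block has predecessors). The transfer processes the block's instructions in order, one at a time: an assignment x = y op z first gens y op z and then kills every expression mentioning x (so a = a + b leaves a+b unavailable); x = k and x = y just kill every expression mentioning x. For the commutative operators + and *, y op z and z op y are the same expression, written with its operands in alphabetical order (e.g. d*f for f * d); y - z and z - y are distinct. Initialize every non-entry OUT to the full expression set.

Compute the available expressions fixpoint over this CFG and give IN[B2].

Answer: {b-b}

Derivation:
Per-block solution:
  B0: | IN={} | OUT={}
  B1: | IN={} | OUT={b-b}
  B2: | IN={b-b} | OUT={b-b}
  B3: | IN={} | OUT={}
  B4: | IN={} | OUT={}
  B5: | IN={} | OUT={}

Merge at B2: IN[B2] = OUT[B1] = {b-b}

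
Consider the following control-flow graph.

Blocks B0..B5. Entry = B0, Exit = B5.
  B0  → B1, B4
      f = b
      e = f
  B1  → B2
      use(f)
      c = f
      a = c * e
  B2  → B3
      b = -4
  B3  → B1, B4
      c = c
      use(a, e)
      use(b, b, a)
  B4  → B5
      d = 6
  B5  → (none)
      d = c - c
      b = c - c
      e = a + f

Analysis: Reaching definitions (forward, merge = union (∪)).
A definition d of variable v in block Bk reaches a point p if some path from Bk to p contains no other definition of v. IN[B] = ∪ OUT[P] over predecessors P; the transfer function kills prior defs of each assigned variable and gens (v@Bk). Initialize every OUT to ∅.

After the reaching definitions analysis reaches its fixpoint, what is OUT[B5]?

Fixpoint table:
  B0:   IN={}   OUT={e@B0, f@B0}
  B1:   IN={a@B1, b@B2, c@B3, e@B0, f@B0}   OUT={a@B1, b@B2, c@B1, e@B0, f@B0}
  B2:   IN={a@B1, b@B2, c@B1, e@B0, f@B0}   OUT={a@B1, b@B2, c@B1, e@B0, f@B0}
  B3:   IN={a@B1, b@B2, c@B1, e@B0, f@B0}   OUT={a@B1, b@B2, c@B3, e@B0, f@B0}
  B4:   IN={a@B1, b@B2, c@B3, e@B0, f@B0}   OUT={a@B1, b@B2, c@B3, d@B4, e@B0, f@B0}
  B5:   IN={a@B1, b@B2, c@B3, d@B4, e@B0, f@B0}   OUT={a@B1, b@B5, c@B3, d@B5, e@B5, f@B0}

Merge at B5: IN[B5] = OUT[B4] = {a@B1, b@B2, c@B3, d@B4, e@B0, f@B0}
Applying B5's transfer function to that IN value gives OUT[B5] (row B5 above).

Answer: {a@B1, b@B5, c@B3, d@B5, e@B5, f@B0}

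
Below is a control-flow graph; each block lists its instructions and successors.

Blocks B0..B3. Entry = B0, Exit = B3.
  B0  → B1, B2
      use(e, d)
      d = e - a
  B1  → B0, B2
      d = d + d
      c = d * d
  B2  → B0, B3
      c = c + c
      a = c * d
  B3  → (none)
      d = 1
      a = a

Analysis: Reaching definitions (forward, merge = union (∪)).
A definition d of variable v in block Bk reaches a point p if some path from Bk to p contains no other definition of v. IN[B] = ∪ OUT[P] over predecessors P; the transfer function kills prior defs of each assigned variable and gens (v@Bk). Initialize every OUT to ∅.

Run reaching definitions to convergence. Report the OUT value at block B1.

Converged values:
  B0:  IN={a@B2, c@B1, c@B2, d@B0, d@B1}  OUT={a@B2, c@B1, c@B2, d@B0}
  B1:  IN={a@B2, c@B1, c@B2, d@B0}  OUT={a@B2, c@B1, d@B1}
  B2:  IN={a@B2, c@B1, c@B2, d@B0, d@B1}  OUT={a@B2, c@B2, d@B0, d@B1}
  B3:  IN={a@B2, c@B2, d@B0, d@B1}  OUT={a@B3, c@B2, d@B3}

Merge at B1: IN[B1] = OUT[B0] = {a@B2, c@B1, c@B2, d@B0}
Applying B1's transfer function to that IN value gives OUT[B1] (row B1 above).

Answer: {a@B2, c@B1, d@B1}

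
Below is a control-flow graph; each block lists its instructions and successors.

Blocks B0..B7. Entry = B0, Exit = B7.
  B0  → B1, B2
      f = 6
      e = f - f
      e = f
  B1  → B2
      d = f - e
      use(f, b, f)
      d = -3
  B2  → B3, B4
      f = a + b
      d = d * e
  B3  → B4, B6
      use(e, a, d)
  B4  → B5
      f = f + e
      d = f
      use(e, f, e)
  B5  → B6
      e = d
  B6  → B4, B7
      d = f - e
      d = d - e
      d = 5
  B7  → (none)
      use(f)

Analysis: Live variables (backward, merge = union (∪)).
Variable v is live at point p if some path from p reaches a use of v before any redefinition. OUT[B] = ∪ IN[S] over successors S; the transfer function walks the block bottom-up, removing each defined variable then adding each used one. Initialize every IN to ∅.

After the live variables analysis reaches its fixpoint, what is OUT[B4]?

Answer: {d, f}

Derivation:
Fixpoint table:
  B0: | IN={a, b, d} | OUT={a, b, d, e, f}
  B1: | IN={a, b, e, f} | OUT={a, b, d, e}
  B2: | IN={a, b, d, e} | OUT={a, d, e, f}
  B3: | IN={a, d, e, f} | OUT={e, f}
  B4: | IN={e, f} | OUT={d, f}
  B5: | IN={d, f} | OUT={e, f}
  B6: | IN={e, f} | OUT={e, f}
  B7: | IN={f} | OUT={}

Merge at B4: OUT[B4] = IN[B5] = {d, f}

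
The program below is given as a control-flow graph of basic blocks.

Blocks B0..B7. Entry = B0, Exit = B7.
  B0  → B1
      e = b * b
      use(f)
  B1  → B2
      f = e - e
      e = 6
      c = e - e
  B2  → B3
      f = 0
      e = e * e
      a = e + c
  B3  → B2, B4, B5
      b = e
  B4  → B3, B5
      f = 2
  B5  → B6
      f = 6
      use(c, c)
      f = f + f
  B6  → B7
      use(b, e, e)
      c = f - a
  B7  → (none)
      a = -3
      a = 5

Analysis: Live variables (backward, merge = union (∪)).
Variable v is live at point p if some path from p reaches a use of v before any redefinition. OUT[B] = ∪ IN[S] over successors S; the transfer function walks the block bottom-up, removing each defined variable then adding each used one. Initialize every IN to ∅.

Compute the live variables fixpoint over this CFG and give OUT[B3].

Answer: {a, b, c, e}

Trace:
Converged values:
  B0:  IN={b, f}  OUT={e}
  B1:  IN={e}  OUT={c, e}
  B2:  IN={c, e}  OUT={a, c, e}
  B3:  IN={a, c, e}  OUT={a, b, c, e}
  B4:  IN={a, b, c, e}  OUT={a, b, c, e}
  B5:  IN={a, b, c, e}  OUT={a, b, e, f}
  B6:  IN={a, b, e, f}  OUT={}
  B7:  IN={}  OUT={}

Merge at B3: OUT[B3] = IN[B2] ⊔ IN[B4] ⊔ IN[B5] = {a, b, c, e}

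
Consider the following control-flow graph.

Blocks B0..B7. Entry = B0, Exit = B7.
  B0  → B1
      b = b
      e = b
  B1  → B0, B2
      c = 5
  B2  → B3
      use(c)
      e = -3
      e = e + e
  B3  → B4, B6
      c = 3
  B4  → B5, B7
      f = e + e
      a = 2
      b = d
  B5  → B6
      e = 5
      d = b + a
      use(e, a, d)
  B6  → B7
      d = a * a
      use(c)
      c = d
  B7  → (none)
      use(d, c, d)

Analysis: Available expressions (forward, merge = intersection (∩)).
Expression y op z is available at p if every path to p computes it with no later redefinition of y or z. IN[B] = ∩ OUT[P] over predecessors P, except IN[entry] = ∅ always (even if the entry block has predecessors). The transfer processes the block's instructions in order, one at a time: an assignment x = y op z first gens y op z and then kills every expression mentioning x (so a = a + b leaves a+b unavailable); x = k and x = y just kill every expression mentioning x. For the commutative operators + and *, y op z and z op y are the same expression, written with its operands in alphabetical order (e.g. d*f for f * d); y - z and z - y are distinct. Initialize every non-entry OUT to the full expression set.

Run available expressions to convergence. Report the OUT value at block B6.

Converged values:
  B0: | IN={} | OUT={}
  B1: | IN={} | OUT={}
  B2: | IN={} | OUT={}
  B3: | IN={} | OUT={}
  B4: | IN={} | OUT={e+e}
  B5: | IN={e+e} | OUT={a+b}
  B6: | IN={} | OUT={a*a}
  B7: | IN={} | OUT={}

Merge at B6: IN[B6] = OUT[B3] ∩ OUT[B5] = {}
Applying B6's transfer function to that IN value gives OUT[B6] (row B6 above).

Answer: {a*a}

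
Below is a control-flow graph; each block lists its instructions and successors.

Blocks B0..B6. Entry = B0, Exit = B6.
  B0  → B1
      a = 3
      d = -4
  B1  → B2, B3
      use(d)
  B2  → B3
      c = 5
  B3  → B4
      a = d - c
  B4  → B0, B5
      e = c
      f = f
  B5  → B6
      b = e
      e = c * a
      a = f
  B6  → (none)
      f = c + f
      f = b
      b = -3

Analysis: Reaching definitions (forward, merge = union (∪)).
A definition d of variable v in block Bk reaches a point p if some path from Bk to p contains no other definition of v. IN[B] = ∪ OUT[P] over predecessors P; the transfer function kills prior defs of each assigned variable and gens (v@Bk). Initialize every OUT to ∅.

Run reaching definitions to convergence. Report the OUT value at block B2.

Answer: {a@B0, c@B2, d@B0, e@B4, f@B4}

Trace:
Fixpoint table:
  B0:   IN={a@B3, c@B2, d@B0, e@B4, f@B4}   OUT={a@B0, c@B2, d@B0, e@B4, f@B4}
  B1:   IN={a@B0, c@B2, d@B0, e@B4, f@B4}   OUT={a@B0, c@B2, d@B0, e@B4, f@B4}
  B2:   IN={a@B0, c@B2, d@B0, e@B4, f@B4}   OUT={a@B0, c@B2, d@B0, e@B4, f@B4}
  B3:   IN={a@B0, c@B2, d@B0, e@B4, f@B4}   OUT={a@B3, c@B2, d@B0, e@B4, f@B4}
  B4:   IN={a@B3, c@B2, d@B0, e@B4, f@B4}   OUT={a@B3, c@B2, d@B0, e@B4, f@B4}
  B5:   IN={a@B3, c@B2, d@B0, e@B4, f@B4}   OUT={a@B5, b@B5, c@B2, d@B0, e@B5, f@B4}
  B6:   IN={a@B5, b@B5, c@B2, d@B0, e@B5, f@B4}   OUT={a@B5, b@B6, c@B2, d@B0, e@B5, f@B6}

Merge at B2: IN[B2] = OUT[B1] = {a@B0, c@B2, d@B0, e@B4, f@B4}
Applying B2's transfer function to that IN value gives OUT[B2] (row B2 above).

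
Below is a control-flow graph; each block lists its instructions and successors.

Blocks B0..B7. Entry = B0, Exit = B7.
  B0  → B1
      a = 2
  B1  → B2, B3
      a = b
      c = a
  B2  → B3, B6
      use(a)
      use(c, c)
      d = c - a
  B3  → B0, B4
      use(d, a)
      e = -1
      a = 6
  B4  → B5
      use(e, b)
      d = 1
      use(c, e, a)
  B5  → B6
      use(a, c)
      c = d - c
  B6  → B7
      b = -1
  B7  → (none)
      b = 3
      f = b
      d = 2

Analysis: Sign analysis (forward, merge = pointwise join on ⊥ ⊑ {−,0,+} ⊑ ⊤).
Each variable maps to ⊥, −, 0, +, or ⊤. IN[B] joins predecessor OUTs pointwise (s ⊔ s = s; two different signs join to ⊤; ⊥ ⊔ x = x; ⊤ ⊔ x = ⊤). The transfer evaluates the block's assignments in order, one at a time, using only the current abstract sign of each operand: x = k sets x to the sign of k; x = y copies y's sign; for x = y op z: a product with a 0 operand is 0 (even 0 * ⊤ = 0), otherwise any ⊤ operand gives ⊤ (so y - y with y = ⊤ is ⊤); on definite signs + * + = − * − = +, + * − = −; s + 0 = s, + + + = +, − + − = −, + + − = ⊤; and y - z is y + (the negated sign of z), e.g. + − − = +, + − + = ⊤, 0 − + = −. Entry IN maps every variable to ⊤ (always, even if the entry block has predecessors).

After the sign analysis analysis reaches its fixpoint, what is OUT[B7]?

Converged values:
  B0: | IN=(all ⊤) | OUT={a:+; rest ⊤}
  B1: | IN={a:+; rest ⊤} | OUT=(all ⊤)
  B2: | IN=(all ⊤) | OUT=(all ⊤)
  B3: | IN=(all ⊤) | OUT={a:+, e:-; rest ⊤}
  B4: | IN={a:+, e:-; rest ⊤} | OUT={a:+, d:+, e:-; rest ⊤}
  B5: | IN={a:+, d:+, e:-; rest ⊤} | OUT={a:+, d:+, e:-; rest ⊤}
  B6: | IN=(all ⊤) | OUT={b:-; rest ⊤}
  B7: | IN={b:-; rest ⊤} | OUT={b:+, d:+, f:+; rest ⊤}

Merge at B7: IN[B7] = OUT[B6] = {a: ⊤, b: -, c: ⊤, d: ⊤, e: ⊤, f: ⊤}
Applying B7's transfer function to that IN value gives OUT[B7] (row B7 above).

Answer: {a: ⊤, b: +, c: ⊤, d: +, e: ⊤, f: +}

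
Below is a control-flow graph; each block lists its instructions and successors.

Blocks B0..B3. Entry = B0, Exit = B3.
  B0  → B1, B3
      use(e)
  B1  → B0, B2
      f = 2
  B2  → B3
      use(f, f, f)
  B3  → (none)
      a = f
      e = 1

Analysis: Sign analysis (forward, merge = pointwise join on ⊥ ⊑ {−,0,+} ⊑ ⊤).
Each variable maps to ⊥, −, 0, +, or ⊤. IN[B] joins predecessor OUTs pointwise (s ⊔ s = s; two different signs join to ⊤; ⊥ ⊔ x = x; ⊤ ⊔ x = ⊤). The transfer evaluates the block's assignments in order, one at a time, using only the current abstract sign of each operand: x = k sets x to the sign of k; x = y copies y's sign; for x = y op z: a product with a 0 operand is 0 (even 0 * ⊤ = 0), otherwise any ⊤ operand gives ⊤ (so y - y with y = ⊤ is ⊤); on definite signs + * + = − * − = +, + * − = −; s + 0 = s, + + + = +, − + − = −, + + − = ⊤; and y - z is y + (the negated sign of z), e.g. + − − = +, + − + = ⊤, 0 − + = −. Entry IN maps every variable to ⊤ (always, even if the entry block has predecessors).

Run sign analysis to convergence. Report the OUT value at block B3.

Answer: {a: ⊤, b: ⊤, c: ⊤, d: ⊤, e: +, f: ⊤}

Trace:
Converged values:
  B0:  IN=(all ⊤)  OUT=(all ⊤)
  B1:  IN=(all ⊤)  OUT={f:+; rest ⊤}
  B2:  IN={f:+; rest ⊤}  OUT={f:+; rest ⊤}
  B3:  IN=(all ⊤)  OUT={e:+; rest ⊤}

Merge at B3: IN[B3] = OUT[B0] ⊔ OUT[B2] = {a: ⊤, b: ⊤, c: ⊤, d: ⊤, e: ⊤, f: ⊤}
Applying B3's transfer function to that IN value gives OUT[B3] (row B3 above).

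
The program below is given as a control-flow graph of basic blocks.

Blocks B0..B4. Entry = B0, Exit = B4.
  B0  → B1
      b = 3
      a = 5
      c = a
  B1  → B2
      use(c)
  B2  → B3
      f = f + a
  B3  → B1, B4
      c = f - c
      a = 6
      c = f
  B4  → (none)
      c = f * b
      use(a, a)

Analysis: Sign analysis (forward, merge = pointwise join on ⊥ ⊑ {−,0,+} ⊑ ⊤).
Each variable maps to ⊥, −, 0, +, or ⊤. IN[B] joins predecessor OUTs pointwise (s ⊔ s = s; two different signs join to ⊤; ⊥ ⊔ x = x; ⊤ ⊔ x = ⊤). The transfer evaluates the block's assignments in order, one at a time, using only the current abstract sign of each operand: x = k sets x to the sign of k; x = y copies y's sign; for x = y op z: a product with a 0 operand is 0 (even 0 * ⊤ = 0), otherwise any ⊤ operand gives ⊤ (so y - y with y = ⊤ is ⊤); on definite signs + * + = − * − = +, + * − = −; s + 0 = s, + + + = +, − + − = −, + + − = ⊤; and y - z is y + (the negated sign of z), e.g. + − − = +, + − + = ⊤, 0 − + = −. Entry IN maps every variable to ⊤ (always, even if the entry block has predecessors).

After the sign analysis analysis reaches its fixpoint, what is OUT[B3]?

Converged values:
  B0:  IN=(all ⊤)  OUT={a:+, b:+, c:+; rest ⊤}
  B1:  IN={a:+, b:+; rest ⊤}  OUT={a:+, b:+; rest ⊤}
  B2:  IN={a:+, b:+; rest ⊤}  OUT={a:+, b:+; rest ⊤}
  B3:  IN={a:+, b:+; rest ⊤}  OUT={a:+, b:+; rest ⊤}
  B4:  IN={a:+, b:+; rest ⊤}  OUT={a:+, b:+; rest ⊤}

Merge at B3: IN[B3] = OUT[B2] = {a: +, b: +, c: ⊤, d: ⊤, e: ⊤, f: ⊤}
Applying B3's transfer function to that IN value gives OUT[B3] (row B3 above).

Answer: {a: +, b: +, c: ⊤, d: ⊤, e: ⊤, f: ⊤}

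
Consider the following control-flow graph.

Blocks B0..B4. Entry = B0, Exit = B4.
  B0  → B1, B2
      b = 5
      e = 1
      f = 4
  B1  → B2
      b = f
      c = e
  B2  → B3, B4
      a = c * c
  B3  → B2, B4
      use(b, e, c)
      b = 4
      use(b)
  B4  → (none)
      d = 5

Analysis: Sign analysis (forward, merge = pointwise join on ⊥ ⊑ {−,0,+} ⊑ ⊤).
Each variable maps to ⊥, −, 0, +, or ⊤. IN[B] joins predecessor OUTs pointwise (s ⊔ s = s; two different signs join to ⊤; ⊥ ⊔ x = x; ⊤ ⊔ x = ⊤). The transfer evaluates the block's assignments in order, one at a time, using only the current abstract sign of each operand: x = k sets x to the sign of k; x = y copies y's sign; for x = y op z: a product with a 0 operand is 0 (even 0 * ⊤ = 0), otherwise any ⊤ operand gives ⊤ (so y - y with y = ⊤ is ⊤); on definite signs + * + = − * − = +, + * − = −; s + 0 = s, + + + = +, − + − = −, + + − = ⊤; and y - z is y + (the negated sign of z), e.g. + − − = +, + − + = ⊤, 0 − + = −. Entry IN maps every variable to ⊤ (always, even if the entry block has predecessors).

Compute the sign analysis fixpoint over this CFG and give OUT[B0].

Answer: {a: ⊤, b: +, c: ⊤, d: ⊤, e: +, f: +}

Trace:
Converged values:
  B0: | IN=(all ⊤) | OUT={b:+, e:+, f:+; rest ⊤}
  B1: | IN={b:+, e:+, f:+; rest ⊤} | OUT={b:+, c:+, e:+, f:+; rest ⊤}
  B2: | IN={b:+, e:+, f:+; rest ⊤} | OUT={b:+, e:+, f:+; rest ⊤}
  B3: | IN={b:+, e:+, f:+; rest ⊤} | OUT={b:+, e:+, f:+; rest ⊤}
  B4: | IN={b:+, e:+, f:+; rest ⊤} | OUT={b:+, d:+, e:+, f:+; rest ⊤}

B0 is the boundary node: IN[B0] = {a: ⊤, b: ⊤, c: ⊤, d: ⊤, e: ⊤, f: ⊤}
Applying B0's transfer function to that IN value gives OUT[B0] (row B0 above).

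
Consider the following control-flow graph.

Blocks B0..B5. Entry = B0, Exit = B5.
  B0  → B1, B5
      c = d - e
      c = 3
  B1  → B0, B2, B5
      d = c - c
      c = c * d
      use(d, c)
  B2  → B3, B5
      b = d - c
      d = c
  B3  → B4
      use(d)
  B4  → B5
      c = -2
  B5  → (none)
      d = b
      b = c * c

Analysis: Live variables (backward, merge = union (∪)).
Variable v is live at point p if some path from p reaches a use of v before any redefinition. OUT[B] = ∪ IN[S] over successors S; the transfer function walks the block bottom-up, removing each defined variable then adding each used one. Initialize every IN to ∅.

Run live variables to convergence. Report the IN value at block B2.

Converged values:
  B0: | IN={b, d, e} | OUT={b, c, e}
  B1: | IN={b, c, e} | OUT={b, c, d, e}
  B2: | IN={c, d} | OUT={b, c, d}
  B3: | IN={b, d} | OUT={b}
  B4: | IN={b} | OUT={b, c}
  B5: | IN={b, c} | OUT={}

Merge at B2: OUT[B2] = IN[B3] ⊔ IN[B5] = {b, c, d}
Applying B2's transfer function to that OUT value gives IN[B2] (row B2 above).

Answer: {c, d}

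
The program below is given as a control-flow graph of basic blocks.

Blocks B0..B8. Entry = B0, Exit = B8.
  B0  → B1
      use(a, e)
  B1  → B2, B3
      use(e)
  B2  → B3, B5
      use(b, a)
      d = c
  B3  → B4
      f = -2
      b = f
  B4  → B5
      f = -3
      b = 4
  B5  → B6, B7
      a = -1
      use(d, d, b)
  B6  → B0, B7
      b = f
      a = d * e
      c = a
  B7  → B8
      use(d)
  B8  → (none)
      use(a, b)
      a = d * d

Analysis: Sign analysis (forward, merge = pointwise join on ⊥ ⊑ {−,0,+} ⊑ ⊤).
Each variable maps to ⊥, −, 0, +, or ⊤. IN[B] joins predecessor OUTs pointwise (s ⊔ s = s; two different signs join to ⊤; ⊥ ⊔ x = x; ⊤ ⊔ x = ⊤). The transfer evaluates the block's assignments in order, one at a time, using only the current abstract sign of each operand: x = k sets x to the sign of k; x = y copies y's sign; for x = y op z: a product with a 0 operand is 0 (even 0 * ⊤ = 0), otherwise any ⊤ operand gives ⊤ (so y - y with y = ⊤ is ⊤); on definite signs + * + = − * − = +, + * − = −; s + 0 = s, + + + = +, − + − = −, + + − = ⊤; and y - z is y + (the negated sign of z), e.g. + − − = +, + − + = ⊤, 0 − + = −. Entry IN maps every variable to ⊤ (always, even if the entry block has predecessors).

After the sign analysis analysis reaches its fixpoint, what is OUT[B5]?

Answer: {a: -, b: ⊤, c: ⊤, d: ⊤, e: ⊤, f: ⊤}

Working:
Fixpoint table:
  B0:  IN=(all ⊤)  OUT=(all ⊤)
  B1:  IN=(all ⊤)  OUT=(all ⊤)
  B2:  IN=(all ⊤)  OUT=(all ⊤)
  B3:  IN=(all ⊤)  OUT={b:-, f:-; rest ⊤}
  B4:  IN={b:-, f:-; rest ⊤}  OUT={b:+, f:-; rest ⊤}
  B5:  IN=(all ⊤)  OUT={a:-; rest ⊤}
  B6:  IN={a:-; rest ⊤}  OUT=(all ⊤)
  B7:  IN=(all ⊤)  OUT=(all ⊤)
  B8:  IN=(all ⊤)  OUT=(all ⊤)

Merge at B5: IN[B5] = OUT[B2] ⊔ OUT[B4] = {a: ⊤, b: ⊤, c: ⊤, d: ⊤, e: ⊤, f: ⊤}
Applying B5's transfer function to that IN value gives OUT[B5] (row B5 above).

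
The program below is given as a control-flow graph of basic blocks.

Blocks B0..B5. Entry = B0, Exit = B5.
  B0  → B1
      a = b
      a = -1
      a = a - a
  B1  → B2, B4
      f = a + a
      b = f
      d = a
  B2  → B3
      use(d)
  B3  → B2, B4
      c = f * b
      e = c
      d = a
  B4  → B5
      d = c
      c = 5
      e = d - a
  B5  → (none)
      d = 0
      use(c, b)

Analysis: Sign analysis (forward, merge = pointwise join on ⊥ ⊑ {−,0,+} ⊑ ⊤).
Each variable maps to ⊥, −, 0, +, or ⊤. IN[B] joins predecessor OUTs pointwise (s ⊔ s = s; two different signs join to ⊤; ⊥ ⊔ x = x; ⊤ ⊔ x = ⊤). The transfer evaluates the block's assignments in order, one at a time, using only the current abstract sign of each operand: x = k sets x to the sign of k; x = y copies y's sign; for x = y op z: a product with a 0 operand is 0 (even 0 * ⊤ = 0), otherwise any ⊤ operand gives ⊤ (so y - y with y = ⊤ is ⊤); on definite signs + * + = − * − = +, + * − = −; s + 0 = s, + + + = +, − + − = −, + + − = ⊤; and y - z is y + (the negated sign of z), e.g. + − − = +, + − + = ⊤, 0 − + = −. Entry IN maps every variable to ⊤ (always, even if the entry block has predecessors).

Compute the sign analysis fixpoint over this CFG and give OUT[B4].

Answer: {a: ⊤, b: ⊤, c: +, d: ⊤, e: ⊤, f: ⊤}

Working:
Converged values:
  B0:   IN=(all ⊤)   OUT=(all ⊤)
  B1:   IN=(all ⊤)   OUT=(all ⊤)
  B2:   IN=(all ⊤)   OUT=(all ⊤)
  B3:   IN=(all ⊤)   OUT=(all ⊤)
  B4:   IN=(all ⊤)   OUT={c:+; rest ⊤}
  B5:   IN={c:+; rest ⊤}   OUT={c:+, d:0; rest ⊤}

Merge at B4: IN[B4] = OUT[B1] ⊔ OUT[B3] = {a: ⊤, b: ⊤, c: ⊤, d: ⊤, e: ⊤, f: ⊤}
Applying B4's transfer function to that IN value gives OUT[B4] (row B4 above).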